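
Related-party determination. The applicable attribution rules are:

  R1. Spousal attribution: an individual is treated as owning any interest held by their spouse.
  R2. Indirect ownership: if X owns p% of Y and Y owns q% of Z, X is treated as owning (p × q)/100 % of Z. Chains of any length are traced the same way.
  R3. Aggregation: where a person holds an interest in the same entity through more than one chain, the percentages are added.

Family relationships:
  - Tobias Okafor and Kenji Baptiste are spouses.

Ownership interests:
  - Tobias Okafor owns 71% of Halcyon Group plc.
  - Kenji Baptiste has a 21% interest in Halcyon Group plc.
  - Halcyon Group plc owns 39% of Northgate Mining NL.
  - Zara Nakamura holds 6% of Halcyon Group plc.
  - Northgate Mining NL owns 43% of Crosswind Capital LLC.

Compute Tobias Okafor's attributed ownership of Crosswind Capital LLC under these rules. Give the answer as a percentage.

By spousal attribution (R1), Tobias Okafor is treated as also owning Kenji Baptiste's interest in Halcyon Group plc, giving 71% + 21% = 92%.
Chain via Halcyon Group plc → Northgate Mining NL (R2): 92% × 39% × 43% = 15.4284% of Crosswind Capital LLC.

15.4284%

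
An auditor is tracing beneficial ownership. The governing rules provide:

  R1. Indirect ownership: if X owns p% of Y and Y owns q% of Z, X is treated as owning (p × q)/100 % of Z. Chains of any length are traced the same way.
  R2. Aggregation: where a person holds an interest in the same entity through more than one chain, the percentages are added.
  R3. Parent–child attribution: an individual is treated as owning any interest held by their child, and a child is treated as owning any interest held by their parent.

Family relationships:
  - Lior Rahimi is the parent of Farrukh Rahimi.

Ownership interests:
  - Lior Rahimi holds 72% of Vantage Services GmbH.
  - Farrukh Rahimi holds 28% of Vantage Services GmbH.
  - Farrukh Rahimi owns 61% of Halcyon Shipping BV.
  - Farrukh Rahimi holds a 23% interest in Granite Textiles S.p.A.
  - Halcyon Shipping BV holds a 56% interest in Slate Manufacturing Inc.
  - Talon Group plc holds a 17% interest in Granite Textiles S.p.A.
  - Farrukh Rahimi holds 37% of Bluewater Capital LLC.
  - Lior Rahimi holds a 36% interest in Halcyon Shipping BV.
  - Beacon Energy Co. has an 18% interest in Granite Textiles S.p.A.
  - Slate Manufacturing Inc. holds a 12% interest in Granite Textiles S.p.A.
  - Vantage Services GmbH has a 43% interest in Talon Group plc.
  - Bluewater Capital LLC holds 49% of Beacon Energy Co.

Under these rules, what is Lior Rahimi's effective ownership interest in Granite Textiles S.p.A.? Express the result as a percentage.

40.0918%

By parent–child attribution (R3), Lior Rahimi is treated as also owning Farrukh Rahimi's interest in Vantage Services GmbH, giving 72% + 28% = 100%.
By parent–child attribution (R3), Lior Rahimi is treated as also owning Farrukh Rahimi's interest in Halcyon Shipping BV, giving 36% + 61% = 97%.
By parent–child attribution (R3), Lior Rahimi is treated as owning Farrukh Rahimi's 37% interest in Bluewater Capital LLC.
By parent–child attribution (R3), Lior Rahimi is treated as owning Farrukh Rahimi's 23% interest in Granite Textiles S.p.A.
Chain via Vantage Services GmbH → Talon Group plc (R1): 100% × 43% × 17% = 7.31% of Granite Textiles S.p.A.
Chain via Halcyon Shipping BV → Slate Manufacturing Inc. (R1): 97% × 56% × 12% = 6.5184% of Granite Textiles S.p.A.
Chain via Bluewater Capital LLC → Beacon Energy Co. (R1): 37% × 49% × 18% = 3.2634% of Granite Textiles S.p.A.
Direct interest in Granite Textiles S.p.A: 23%.
Aggregating (R2): 7.31% + 6.5184% + 3.2634% + 23% = 40.0918%.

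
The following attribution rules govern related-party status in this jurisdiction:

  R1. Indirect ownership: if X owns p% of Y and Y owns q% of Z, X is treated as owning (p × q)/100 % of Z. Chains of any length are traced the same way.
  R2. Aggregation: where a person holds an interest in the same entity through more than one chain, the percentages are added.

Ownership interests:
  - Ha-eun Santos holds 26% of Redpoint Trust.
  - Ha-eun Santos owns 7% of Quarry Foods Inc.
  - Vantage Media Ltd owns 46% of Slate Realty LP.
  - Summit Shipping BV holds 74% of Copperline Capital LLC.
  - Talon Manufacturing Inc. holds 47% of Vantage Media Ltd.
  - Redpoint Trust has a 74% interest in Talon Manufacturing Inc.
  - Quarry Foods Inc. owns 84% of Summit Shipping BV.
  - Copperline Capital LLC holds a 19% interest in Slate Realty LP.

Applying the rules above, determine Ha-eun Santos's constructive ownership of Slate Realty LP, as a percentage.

4.986416%

Chain via Quarry Foods Inc. → Summit Shipping BV → Copperline Capital LLC (R1): 7% × 84% × 74% × 19% = 0.826728% of Slate Realty LP.
Chain via Redpoint Trust → Talon Manufacturing Inc. → Vantage Media Ltd (R1): 26% × 74% × 47% × 46% = 4.159688% of Slate Realty LP.
Aggregating (R2): 0.826728% + 4.159688% = 4.986416%.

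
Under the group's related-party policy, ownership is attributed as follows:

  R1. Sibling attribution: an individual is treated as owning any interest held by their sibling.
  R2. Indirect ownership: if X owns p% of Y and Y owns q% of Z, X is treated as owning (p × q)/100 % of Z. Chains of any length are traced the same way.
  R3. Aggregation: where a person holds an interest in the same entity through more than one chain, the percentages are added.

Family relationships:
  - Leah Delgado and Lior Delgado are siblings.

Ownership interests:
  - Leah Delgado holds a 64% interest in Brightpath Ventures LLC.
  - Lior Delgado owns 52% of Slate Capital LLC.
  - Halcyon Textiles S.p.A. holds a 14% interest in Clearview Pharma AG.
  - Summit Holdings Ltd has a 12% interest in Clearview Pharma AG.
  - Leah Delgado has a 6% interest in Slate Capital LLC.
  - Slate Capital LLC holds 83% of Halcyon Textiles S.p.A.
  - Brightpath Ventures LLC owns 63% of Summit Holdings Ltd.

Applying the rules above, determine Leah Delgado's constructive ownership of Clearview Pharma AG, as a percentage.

By sibling attribution (R1), Leah Delgado is treated as also owning Lior Delgado's interest in Slate Capital LLC, giving 6% + 52% = 58%.
Chain via Slate Capital LLC → Halcyon Textiles S.p.A. (R2): 58% × 83% × 14% = 6.7396% of Clearview Pharma AG.
Chain via Brightpath Ventures LLC → Summit Holdings Ltd (R2): 64% × 63% × 12% = 4.8384% of Clearview Pharma AG.
Aggregating (R3): 6.7396% + 4.8384% = 11.578%.

11.578%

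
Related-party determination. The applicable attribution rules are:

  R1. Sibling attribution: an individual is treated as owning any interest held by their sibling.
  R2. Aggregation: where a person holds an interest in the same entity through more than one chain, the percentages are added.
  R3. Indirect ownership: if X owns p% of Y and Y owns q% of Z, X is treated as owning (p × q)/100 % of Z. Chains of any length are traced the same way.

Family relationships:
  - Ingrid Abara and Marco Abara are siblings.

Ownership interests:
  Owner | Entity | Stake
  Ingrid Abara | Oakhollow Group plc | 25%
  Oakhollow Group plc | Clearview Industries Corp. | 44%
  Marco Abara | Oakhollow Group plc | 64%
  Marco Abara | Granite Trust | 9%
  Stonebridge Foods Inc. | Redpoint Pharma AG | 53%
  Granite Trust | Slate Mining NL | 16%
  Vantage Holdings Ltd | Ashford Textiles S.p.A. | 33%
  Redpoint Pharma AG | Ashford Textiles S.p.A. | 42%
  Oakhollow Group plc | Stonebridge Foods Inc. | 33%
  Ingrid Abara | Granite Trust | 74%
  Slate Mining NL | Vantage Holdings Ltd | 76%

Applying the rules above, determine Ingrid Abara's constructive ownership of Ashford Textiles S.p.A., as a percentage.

By sibling attribution (R1), Ingrid Abara is treated as also owning Marco Abara's interest in Oakhollow Group plc, giving 25% + 64% = 89%.
By sibling attribution (R1), Ingrid Abara is treated as also owning Marco Abara's interest in Granite Trust, giving 74% + 9% = 83%.
Chain via Oakhollow Group plc → Stonebridge Foods Inc. → Redpoint Pharma AG (R3): 89% × 33% × 53% × 42% = 6.537762% of Ashford Textiles S.p.A.
Chain via Granite Trust → Slate Mining NL → Vantage Holdings Ltd (R3): 83% × 16% × 76% × 33% = 3.330624% of Ashford Textiles S.p.A.
Aggregating (R2): 6.537762% + 3.330624% = 9.868386%.

9.868386%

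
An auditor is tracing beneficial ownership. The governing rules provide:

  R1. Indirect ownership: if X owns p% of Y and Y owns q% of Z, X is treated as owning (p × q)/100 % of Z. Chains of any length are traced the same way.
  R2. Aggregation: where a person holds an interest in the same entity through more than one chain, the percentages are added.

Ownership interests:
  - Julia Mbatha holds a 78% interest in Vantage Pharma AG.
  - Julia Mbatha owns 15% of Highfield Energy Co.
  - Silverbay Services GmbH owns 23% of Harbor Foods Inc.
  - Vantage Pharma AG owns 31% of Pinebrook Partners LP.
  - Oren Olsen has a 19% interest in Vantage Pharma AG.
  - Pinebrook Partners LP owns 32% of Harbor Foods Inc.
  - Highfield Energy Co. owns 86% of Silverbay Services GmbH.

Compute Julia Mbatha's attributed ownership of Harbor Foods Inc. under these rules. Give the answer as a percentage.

10.7046%

Chain via Highfield Energy Co. → Silverbay Services GmbH (R1): 15% × 86% × 23% = 2.967% of Harbor Foods Inc.
Chain via Vantage Pharma AG → Pinebrook Partners LP (R1): 78% × 31% × 32% = 7.7376% of Harbor Foods Inc.
Aggregating (R2): 2.967% + 7.7376% = 10.7046%.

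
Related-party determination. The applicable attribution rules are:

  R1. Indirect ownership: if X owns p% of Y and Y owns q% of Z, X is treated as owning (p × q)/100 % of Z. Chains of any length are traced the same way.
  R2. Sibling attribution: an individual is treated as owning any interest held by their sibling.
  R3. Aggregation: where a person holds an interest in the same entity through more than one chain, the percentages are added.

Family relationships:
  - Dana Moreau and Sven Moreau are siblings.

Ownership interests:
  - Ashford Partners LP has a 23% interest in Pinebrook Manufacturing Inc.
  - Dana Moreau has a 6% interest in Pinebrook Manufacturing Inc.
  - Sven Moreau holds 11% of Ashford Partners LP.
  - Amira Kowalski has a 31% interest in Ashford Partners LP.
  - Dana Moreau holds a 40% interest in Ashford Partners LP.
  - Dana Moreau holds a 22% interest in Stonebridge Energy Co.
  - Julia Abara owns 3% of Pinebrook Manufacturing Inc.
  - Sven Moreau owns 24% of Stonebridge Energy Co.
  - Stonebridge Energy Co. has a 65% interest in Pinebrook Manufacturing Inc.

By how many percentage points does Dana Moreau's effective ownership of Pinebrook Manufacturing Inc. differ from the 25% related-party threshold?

By sibling attribution (R2), Dana Moreau is treated as also owning Sven Moreau's interest in Stonebridge Energy Co, giving 22% + 24% = 46%.
By sibling attribution (R2), Dana Moreau is treated as also owning Sven Moreau's interest in Ashford Partners LP, giving 40% + 11% = 51%.
Chain via Stonebridge Energy Co. (R1): 46% × 65% = 29.9% of Pinebrook Manufacturing Inc.
Chain via Ashford Partners LP (R1): 51% × 23% = 11.73% of Pinebrook Manufacturing Inc.
Direct interest in Pinebrook Manufacturing Inc: 6%.
Aggregating (R3): 29.9% + 11.73% + 6% = 47.63%.
47.63% exceeds the 25% threshold by 22.63 percentage points.

22.63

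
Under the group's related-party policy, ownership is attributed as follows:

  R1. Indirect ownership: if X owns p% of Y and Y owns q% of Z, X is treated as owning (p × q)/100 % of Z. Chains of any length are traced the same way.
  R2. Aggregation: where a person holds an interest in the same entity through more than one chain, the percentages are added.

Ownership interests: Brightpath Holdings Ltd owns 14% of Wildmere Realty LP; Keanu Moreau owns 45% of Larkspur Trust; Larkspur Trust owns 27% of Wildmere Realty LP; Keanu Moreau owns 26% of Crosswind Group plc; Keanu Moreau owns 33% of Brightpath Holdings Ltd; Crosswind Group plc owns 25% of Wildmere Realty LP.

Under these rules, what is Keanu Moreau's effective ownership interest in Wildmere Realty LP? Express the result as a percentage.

23.27%

Chain via Brightpath Holdings Ltd (R1): 33% × 14% = 4.62% of Wildmere Realty LP.
Chain via Larkspur Trust (R1): 45% × 27% = 12.15% of Wildmere Realty LP.
Chain via Crosswind Group plc (R1): 26% × 25% = 6.5% of Wildmere Realty LP.
Aggregating (R2): 4.62% + 12.15% + 6.5% = 23.27%.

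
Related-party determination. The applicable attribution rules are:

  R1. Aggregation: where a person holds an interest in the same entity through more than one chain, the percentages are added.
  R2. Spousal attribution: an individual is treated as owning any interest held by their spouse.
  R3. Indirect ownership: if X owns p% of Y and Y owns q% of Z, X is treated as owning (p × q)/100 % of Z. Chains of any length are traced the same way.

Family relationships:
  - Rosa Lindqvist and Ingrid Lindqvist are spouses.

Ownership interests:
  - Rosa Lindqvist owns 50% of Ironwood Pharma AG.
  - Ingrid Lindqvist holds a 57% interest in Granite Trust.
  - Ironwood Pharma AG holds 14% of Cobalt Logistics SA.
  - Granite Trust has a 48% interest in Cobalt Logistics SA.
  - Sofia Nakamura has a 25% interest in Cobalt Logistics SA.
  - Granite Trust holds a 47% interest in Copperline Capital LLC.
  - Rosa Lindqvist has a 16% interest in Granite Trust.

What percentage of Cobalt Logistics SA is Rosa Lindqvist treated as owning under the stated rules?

By spousal attribution (R2), Rosa Lindqvist is treated as also owning Ingrid Lindqvist's interest in Granite Trust, giving 16% + 57% = 73%.
Chain via Ironwood Pharma AG (R3): 50% × 14% = 7% of Cobalt Logistics SA.
Chain via Granite Trust (R3): 73% × 48% = 35.04% of Cobalt Logistics SA.
Aggregating (R1): 7% + 35.04% = 42.04%.

42.04%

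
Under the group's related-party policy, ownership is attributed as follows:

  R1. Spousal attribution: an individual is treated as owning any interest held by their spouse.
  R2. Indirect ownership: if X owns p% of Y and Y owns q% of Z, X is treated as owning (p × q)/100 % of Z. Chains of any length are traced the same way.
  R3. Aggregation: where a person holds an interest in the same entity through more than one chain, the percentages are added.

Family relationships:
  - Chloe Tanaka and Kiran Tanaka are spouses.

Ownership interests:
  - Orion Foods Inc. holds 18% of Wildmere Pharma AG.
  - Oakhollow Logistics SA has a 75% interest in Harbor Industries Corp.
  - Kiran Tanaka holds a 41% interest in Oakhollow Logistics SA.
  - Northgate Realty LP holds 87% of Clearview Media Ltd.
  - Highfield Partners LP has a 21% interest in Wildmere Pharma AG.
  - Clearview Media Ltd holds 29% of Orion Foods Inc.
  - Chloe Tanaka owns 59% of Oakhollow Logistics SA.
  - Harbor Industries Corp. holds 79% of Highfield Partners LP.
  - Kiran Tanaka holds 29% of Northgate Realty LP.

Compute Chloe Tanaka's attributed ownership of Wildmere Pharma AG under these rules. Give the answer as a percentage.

13.759506%

By spousal attribution (R1), Chloe Tanaka is treated as also owning Kiran Tanaka's interest in Oakhollow Logistics SA, giving 59% + 41% = 100%.
By spousal attribution (R1), Chloe Tanaka is treated as owning Kiran Tanaka's 29% interest in Northgate Realty LP.
Chain via Oakhollow Logistics SA → Harbor Industries Corp. → Highfield Partners LP (R2): 100% × 75% × 79% × 21% = 12.4425% of Wildmere Pharma AG.
Chain via Northgate Realty LP → Clearview Media Ltd → Orion Foods Inc. (R2): 29% × 87% × 29% × 18% = 1.317006% of Wildmere Pharma AG.
Aggregating (R3): 12.4425% + 1.317006% = 13.759506%.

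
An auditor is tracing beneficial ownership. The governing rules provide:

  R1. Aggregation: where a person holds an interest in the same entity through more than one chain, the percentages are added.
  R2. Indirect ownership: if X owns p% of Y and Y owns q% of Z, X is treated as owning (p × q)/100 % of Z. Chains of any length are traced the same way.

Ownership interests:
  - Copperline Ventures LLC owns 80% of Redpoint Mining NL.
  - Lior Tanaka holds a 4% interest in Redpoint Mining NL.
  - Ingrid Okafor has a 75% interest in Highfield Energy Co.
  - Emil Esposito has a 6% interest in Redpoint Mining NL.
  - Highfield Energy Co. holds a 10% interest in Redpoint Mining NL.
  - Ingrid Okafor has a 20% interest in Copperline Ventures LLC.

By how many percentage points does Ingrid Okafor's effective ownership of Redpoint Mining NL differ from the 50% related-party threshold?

26.5

Chain via Copperline Ventures LLC (R2): 20% × 80% = 16% of Redpoint Mining NL.
Chain via Highfield Energy Co. (R2): 75% × 10% = 7.5% of Redpoint Mining NL.
Aggregating (R1): 16% + 7.5% = 23.5%.
23.5% falls short of the 50% threshold by 26.5 percentage points.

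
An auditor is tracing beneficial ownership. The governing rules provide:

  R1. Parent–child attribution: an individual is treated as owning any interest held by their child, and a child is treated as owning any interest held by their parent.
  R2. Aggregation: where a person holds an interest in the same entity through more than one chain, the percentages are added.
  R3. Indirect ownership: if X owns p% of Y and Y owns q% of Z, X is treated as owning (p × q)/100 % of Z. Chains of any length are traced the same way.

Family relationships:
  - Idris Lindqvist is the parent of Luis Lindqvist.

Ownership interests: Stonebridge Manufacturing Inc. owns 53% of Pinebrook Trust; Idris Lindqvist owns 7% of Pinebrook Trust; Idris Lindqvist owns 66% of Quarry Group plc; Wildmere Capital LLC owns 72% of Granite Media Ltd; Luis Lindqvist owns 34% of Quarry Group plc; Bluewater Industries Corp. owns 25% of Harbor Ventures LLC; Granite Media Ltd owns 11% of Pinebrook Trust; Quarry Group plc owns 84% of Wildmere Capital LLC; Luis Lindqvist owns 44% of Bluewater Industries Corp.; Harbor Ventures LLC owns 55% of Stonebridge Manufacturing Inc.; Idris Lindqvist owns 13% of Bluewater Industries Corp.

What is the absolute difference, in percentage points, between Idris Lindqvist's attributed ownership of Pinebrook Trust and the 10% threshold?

7.806675

By parent–child attribution (R1), Idris Lindqvist is treated as also owning Luis Lindqvist's interest in Quarry Group plc, giving 66% + 34% = 100%.
By parent–child attribution (R1), Idris Lindqvist is treated as also owning Luis Lindqvist's interest in Bluewater Industries Corp, giving 13% + 44% = 57%.
Chain via Quarry Group plc → Wildmere Capital LLC → Granite Media Ltd (R3): 100% × 84% × 72% × 11% = 6.6528% of Pinebrook Trust.
Chain via Bluewater Industries Corp. → Harbor Ventures LLC → Stonebridge Manufacturing Inc. (R3): 57% × 25% × 55% × 53% = 4.153875% of Pinebrook Trust.
Direct interest in Pinebrook Trust: 7%.
Aggregating (R2): 6.6528% + 4.153875% + 7% = 17.806675%.
17.806675% exceeds the 10% threshold by 7.806675 percentage points.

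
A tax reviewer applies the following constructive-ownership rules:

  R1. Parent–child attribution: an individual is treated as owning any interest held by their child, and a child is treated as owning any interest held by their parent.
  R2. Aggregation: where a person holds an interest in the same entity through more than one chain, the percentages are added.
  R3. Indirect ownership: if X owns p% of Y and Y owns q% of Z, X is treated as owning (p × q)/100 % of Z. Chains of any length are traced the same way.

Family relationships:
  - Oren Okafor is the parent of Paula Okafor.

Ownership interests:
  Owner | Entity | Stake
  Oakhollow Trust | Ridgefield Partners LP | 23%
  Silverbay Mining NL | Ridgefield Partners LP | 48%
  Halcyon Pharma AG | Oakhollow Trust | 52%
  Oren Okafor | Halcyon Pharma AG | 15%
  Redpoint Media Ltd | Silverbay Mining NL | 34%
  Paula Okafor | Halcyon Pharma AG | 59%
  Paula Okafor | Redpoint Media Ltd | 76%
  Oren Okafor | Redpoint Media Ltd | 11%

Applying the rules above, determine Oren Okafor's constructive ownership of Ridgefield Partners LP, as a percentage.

By parent–child attribution (R1), Oren Okafor is treated as also owning Paula Okafor's interest in Redpoint Media Ltd, giving 11% + 76% = 87%.
By parent–child attribution (R1), Oren Okafor is treated as also owning Paula Okafor's interest in Halcyon Pharma AG, giving 15% + 59% = 74%.
Chain via Redpoint Media Ltd → Silverbay Mining NL (R3): 87% × 34% × 48% = 14.1984% of Ridgefield Partners LP.
Chain via Halcyon Pharma AG → Oakhollow Trust (R3): 74% × 52% × 23% = 8.8504% of Ridgefield Partners LP.
Aggregating (R2): 14.1984% + 8.8504% = 23.0488%.

23.0488%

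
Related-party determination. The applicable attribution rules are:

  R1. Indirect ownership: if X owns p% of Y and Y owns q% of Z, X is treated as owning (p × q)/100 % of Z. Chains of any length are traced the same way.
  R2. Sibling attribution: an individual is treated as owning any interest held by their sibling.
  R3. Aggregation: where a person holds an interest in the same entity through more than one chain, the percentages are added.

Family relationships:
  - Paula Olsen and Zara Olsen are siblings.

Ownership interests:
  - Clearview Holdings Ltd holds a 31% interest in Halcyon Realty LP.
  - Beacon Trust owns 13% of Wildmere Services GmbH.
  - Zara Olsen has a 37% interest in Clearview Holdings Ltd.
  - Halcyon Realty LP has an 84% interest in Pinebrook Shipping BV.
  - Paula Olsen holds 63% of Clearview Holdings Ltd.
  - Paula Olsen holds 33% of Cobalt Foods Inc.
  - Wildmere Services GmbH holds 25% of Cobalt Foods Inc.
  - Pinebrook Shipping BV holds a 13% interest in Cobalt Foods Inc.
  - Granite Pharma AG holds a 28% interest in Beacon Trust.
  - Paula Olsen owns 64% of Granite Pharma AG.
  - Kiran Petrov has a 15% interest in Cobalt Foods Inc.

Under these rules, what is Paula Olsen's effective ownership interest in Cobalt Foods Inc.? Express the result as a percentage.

By sibling attribution (R2), Paula Olsen is treated as also owning Zara Olsen's interest in Clearview Holdings Ltd, giving 63% + 37% = 100%.
Chain via Clearview Holdings Ltd → Halcyon Realty LP → Pinebrook Shipping BV (R1): 100% × 31% × 84% × 13% = 3.3852% of Cobalt Foods Inc.
Chain via Granite Pharma AG → Beacon Trust → Wildmere Services GmbH (R1): 64% × 28% × 13% × 25% = 0.5824% of Cobalt Foods Inc.
Direct interest in Cobalt Foods Inc: 33%.
Aggregating (R3): 3.3852% + 0.5824% + 33% = 36.9676%.

36.9676%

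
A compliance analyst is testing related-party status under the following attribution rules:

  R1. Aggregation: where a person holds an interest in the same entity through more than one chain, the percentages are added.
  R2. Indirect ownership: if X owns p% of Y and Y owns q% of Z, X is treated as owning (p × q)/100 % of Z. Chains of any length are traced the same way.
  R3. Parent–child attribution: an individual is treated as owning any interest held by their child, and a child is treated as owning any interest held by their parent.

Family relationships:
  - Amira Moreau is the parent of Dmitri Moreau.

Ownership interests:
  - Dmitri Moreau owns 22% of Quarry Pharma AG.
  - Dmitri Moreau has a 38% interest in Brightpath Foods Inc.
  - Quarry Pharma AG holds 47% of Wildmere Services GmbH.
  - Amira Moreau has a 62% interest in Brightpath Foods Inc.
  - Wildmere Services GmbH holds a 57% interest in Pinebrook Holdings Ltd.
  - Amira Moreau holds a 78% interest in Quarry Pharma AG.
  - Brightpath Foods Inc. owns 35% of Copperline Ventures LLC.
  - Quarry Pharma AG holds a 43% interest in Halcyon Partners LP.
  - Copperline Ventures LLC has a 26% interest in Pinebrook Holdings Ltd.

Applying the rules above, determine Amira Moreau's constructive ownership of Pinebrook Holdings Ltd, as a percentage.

35.89%

By parent–child attribution (R3), Amira Moreau is treated as also owning Dmitri Moreau's interest in Quarry Pharma AG, giving 78% + 22% = 100%.
By parent–child attribution (R3), Amira Moreau is treated as also owning Dmitri Moreau's interest in Brightpath Foods Inc, giving 62% + 38% = 100%.
Chain via Quarry Pharma AG → Wildmere Services GmbH (R2): 100% × 47% × 57% = 26.79% of Pinebrook Holdings Ltd.
Chain via Brightpath Foods Inc. → Copperline Ventures LLC (R2): 100% × 35% × 26% = 9.1% of Pinebrook Holdings Ltd.
Aggregating (R1): 26.79% + 9.1% = 35.89%.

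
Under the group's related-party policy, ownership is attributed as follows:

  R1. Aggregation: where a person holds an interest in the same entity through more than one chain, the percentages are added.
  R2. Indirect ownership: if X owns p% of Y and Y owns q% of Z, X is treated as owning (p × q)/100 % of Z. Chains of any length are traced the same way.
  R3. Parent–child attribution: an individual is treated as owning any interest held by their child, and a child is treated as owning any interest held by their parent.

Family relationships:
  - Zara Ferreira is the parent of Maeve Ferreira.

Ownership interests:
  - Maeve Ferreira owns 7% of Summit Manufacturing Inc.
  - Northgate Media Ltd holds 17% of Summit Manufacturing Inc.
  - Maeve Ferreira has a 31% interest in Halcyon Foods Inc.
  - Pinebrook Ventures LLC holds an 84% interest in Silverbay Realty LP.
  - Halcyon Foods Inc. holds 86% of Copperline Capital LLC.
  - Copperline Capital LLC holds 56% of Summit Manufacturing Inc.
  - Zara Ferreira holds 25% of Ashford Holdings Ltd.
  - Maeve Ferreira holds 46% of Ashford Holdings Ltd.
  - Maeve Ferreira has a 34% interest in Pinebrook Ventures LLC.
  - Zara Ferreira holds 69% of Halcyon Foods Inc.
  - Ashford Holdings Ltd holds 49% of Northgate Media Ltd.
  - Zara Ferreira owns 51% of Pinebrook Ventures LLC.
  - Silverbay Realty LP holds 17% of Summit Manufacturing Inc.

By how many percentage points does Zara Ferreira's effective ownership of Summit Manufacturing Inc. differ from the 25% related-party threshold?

48.2123

By parent–child attribution (R3), Zara Ferreira is treated as also owning Maeve Ferreira's interest in Halcyon Foods Inc, giving 69% + 31% = 100%.
By parent–child attribution (R3), Zara Ferreira is treated as also owning Maeve Ferreira's interest in Pinebrook Ventures LLC, giving 51% + 34% = 85%.
By parent–child attribution (R3), Zara Ferreira is treated as also owning Maeve Ferreira's interest in Ashford Holdings Ltd, giving 25% + 46% = 71%.
By parent–child attribution (R3), Zara Ferreira is treated as owning Maeve Ferreira's 7% interest in Summit Manufacturing Inc.
Chain via Halcyon Foods Inc. → Copperline Capital LLC (R2): 100% × 86% × 56% = 48.16% of Summit Manufacturing Inc.
Chain via Pinebrook Ventures LLC → Silverbay Realty LP (R2): 85% × 84% × 17% = 12.138% of Summit Manufacturing Inc.
Chain via Ashford Holdings Ltd → Northgate Media Ltd (R2): 71% × 49% × 17% = 5.9143% of Summit Manufacturing Inc.
Direct interest in Summit Manufacturing Inc: 7%.
Aggregating (R1): 48.16% + 12.138% + 5.9143% + 7% = 73.2123%.
73.2123% exceeds the 25% threshold by 48.2123 percentage points.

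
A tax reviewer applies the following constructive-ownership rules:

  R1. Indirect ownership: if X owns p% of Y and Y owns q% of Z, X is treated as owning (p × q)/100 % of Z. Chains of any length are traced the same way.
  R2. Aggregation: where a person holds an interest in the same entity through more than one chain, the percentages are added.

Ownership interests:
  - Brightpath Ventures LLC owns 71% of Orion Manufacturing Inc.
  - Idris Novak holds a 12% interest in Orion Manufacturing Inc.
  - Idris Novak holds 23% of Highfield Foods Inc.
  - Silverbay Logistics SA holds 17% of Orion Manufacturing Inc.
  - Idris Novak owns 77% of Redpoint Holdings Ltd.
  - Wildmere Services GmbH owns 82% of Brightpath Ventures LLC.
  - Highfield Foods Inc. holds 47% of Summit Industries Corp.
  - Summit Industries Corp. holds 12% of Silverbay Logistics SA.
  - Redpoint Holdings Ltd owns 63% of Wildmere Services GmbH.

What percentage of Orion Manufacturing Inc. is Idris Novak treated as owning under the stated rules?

40.463046%

Chain via Highfield Foods Inc. → Summit Industries Corp. → Silverbay Logistics SA (R1): 23% × 47% × 12% × 17% = 0.220524% of Orion Manufacturing Inc.
Chain via Redpoint Holdings Ltd → Wildmere Services GmbH → Brightpath Ventures LLC (R1): 77% × 63% × 82% × 71% = 28.242522% of Orion Manufacturing Inc.
Direct interest in Orion Manufacturing Inc: 12%.
Aggregating (R2): 0.220524% + 28.242522% + 12% = 40.463046%.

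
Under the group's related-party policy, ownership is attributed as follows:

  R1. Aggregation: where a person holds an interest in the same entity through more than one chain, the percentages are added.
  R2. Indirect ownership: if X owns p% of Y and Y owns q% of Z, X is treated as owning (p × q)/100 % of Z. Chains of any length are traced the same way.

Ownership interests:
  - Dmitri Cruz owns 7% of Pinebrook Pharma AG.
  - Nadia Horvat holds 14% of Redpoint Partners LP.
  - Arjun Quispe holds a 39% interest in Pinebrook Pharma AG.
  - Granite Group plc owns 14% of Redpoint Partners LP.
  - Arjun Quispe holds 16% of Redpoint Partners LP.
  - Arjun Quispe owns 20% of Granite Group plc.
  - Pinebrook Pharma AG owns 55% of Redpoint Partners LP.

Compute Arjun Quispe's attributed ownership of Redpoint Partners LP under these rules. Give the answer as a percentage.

40.25%

Chain via Granite Group plc (R2): 20% × 14% = 2.8% of Redpoint Partners LP.
Chain via Pinebrook Pharma AG (R2): 39% × 55% = 21.45% of Redpoint Partners LP.
Direct interest in Redpoint Partners LP: 16%.
Aggregating (R1): 2.8% + 21.45% + 16% = 40.25%.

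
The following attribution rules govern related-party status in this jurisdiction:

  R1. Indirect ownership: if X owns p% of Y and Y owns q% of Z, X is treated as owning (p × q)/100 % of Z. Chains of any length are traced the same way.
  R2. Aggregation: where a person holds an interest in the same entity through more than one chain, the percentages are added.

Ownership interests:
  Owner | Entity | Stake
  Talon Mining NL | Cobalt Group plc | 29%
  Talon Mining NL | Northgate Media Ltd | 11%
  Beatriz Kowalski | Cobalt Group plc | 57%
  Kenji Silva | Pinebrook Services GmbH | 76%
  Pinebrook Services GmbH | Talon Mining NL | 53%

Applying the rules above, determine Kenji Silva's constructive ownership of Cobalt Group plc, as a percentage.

11.6812%

Chain via Pinebrook Services GmbH → Talon Mining NL (R1): 76% × 53% × 29% = 11.6812% of Cobalt Group plc.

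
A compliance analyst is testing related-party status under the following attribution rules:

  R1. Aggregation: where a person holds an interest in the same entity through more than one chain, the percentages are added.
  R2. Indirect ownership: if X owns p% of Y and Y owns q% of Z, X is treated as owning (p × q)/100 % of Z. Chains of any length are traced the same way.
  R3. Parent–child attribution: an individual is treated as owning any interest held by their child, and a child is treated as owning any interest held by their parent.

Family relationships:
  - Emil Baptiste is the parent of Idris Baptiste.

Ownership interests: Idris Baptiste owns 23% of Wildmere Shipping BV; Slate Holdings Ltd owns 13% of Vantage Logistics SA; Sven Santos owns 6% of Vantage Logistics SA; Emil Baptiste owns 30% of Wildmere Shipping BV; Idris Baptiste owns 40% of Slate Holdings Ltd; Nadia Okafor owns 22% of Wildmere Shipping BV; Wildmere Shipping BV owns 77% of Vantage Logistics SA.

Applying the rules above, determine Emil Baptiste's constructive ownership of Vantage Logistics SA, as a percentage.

46.01%

By parent–child attribution (R3), Emil Baptiste is treated as also owning Idris Baptiste's interest in Wildmere Shipping BV, giving 30% + 23% = 53%.
By parent–child attribution (R3), Emil Baptiste is treated as owning Idris Baptiste's 40% interest in Slate Holdings Ltd.
Chain via Wildmere Shipping BV (R2): 53% × 77% = 40.81% of Vantage Logistics SA.
Chain via Slate Holdings Ltd (R2): 40% × 13% = 5.2% of Vantage Logistics SA.
Aggregating (R1): 40.81% + 5.2% = 46.01%.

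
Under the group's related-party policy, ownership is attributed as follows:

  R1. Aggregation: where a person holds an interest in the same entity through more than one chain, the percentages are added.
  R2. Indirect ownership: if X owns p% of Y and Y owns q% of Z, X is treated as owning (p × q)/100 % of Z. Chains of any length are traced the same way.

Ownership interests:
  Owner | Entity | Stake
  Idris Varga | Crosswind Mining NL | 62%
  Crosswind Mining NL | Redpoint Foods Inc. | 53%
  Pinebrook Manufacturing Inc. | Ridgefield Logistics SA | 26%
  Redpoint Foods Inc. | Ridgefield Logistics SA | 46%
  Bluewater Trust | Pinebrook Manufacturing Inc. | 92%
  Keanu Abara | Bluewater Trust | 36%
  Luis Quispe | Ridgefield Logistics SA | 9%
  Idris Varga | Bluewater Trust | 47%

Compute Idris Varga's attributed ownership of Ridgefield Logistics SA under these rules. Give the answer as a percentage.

26.358%

Chain via Crosswind Mining NL → Redpoint Foods Inc. (R2): 62% × 53% × 46% = 15.1156% of Ridgefield Logistics SA.
Chain via Bluewater Trust → Pinebrook Manufacturing Inc. (R2): 47% × 92% × 26% = 11.2424% of Ridgefield Logistics SA.
Aggregating (R1): 15.1156% + 11.2424% = 26.358%.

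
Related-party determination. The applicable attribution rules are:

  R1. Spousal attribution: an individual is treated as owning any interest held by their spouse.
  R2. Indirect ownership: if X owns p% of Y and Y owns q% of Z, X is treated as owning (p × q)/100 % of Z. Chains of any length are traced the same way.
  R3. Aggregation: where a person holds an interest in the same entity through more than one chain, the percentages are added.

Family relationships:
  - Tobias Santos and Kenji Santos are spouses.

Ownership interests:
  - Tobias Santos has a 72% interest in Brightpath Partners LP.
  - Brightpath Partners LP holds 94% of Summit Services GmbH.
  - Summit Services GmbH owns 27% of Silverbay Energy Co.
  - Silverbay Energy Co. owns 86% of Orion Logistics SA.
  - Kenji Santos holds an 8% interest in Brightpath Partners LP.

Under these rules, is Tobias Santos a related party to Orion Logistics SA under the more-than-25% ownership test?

No

By spousal attribution (R1), Tobias Santos is treated as also owning Kenji Santos's interest in Brightpath Partners LP, giving 72% + 8% = 80%.
Chain via Brightpath Partners LP → Summit Services GmbH → Silverbay Energy Co. (R2): 80% × 94% × 27% × 86% = 17.46144% of Orion Logistics SA.
17.46144% does not exceed the 25% threshold, so Tobias is not a related party to Orion Logistics SA.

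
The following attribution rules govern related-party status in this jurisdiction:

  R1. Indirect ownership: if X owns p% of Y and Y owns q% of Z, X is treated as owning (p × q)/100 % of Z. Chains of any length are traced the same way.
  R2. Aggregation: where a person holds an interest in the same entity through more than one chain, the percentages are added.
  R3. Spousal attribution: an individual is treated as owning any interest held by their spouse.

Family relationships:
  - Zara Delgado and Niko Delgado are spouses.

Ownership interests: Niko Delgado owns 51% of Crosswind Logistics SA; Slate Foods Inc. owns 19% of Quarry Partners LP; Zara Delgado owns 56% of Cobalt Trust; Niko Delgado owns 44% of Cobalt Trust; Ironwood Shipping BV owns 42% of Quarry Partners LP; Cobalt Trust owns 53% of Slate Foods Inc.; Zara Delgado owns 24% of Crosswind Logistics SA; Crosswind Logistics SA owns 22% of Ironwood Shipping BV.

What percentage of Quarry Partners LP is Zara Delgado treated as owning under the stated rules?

By spousal attribution (R3), Zara Delgado is treated as also owning Niko Delgado's interest in Crosswind Logistics SA, giving 24% + 51% = 75%.
By spousal attribution (R3), Zara Delgado is treated as also owning Niko Delgado's interest in Cobalt Trust, giving 56% + 44% = 100%.
Chain via Crosswind Logistics SA → Ironwood Shipping BV (R1): 75% × 22% × 42% = 6.93% of Quarry Partners LP.
Chain via Cobalt Trust → Slate Foods Inc. (R1): 100% × 53% × 19% = 10.07% of Quarry Partners LP.
Aggregating (R2): 6.93% + 10.07% = 17%.

17%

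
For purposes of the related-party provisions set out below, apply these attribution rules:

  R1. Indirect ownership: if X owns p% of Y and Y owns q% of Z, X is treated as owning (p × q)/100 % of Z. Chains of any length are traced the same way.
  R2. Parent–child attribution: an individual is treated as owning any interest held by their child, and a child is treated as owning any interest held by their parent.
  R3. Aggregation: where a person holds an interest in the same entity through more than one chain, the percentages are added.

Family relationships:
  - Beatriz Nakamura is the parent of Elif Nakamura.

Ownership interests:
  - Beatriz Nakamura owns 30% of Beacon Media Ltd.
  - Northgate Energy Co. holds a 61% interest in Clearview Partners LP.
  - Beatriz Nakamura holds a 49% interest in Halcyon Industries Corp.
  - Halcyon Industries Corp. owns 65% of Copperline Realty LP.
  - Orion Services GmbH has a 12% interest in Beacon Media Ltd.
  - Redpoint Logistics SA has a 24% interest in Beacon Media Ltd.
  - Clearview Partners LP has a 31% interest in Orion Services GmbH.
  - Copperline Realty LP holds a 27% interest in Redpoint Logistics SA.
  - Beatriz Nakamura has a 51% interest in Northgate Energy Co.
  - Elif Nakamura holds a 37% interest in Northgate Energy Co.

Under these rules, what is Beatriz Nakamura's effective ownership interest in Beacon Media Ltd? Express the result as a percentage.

By parent–child attribution (R2), Beatriz Nakamura is treated as also owning Elif Nakamura's interest in Northgate Energy Co, giving 51% + 37% = 88%.
Chain via Halcyon Industries Corp. → Copperline Realty LP → Redpoint Logistics SA (R1): 49% × 65% × 27% × 24% = 2.06388% of Beacon Media Ltd.
Chain via Northgate Energy Co. → Clearview Partners LP → Orion Services GmbH (R1): 88% × 61% × 31% × 12% = 1.996896% of Beacon Media Ltd.
Direct interest in Beacon Media Ltd: 30%.
Aggregating (R3): 2.06388% + 1.996896% + 30% = 34.060776%.

34.060776%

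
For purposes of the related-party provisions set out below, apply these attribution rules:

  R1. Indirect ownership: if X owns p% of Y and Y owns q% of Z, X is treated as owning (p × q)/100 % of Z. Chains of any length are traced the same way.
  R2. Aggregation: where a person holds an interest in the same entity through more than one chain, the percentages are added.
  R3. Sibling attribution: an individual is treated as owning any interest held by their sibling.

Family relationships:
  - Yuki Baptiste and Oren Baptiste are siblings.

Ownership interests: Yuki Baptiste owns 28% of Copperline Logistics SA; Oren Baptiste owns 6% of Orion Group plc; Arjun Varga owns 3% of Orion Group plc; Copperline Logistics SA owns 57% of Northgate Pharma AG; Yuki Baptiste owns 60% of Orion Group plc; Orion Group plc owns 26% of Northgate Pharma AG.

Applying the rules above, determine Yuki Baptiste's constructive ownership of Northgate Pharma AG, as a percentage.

33.12%

By sibling attribution (R3), Yuki Baptiste is treated as also owning Oren Baptiste's interest in Orion Group plc, giving 60% + 6% = 66%.
Chain via Copperline Logistics SA (R1): 28% × 57% = 15.96% of Northgate Pharma AG.
Chain via Orion Group plc (R1): 66% × 26% = 17.16% of Northgate Pharma AG.
Aggregating (R2): 15.96% + 17.16% = 33.12%.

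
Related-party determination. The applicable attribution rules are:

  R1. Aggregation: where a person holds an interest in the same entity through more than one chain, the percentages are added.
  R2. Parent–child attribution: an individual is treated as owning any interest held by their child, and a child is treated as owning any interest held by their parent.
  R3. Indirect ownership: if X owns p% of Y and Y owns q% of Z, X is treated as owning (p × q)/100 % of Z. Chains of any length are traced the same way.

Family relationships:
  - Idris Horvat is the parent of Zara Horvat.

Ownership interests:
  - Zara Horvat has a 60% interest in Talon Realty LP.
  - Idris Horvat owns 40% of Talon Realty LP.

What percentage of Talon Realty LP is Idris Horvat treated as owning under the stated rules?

By parent–child attribution (R2), Idris Horvat is treated as also owning Zara Horvat's interest in Talon Realty LP, giving 40% + 60% = 100%.
Direct interest in Talon Realty LP: 100%.

100%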